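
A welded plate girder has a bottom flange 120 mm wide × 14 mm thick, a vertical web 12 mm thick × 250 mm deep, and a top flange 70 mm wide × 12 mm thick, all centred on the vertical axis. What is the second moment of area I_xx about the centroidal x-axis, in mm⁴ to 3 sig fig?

Treat the section as a set of non-overlapping primitives; coordinates are from the bounding-box lower-left.
Bottom plate: 120 × 14, A = 1 680 mm², y = 7 mm, Ī = 27 440 mm⁴.
Web plate: 12 × 250, A = 3 000 mm², y = 139 mm, Ī = 15 625 000 mm⁴.
Top plate: 70 × 12, A = 840 mm², y = 270 mm, Ī = 10 080 mm⁴.
Centroid: ȳ = ΣA·y / ΣA = 118.76 mm.
Transfer each piece to the centroidal x-axis using Ī + A·d² with d = y − 118.76:
  bottom plate: d = -111.76 mm → contributes +21 011 467 mm⁴
  web plate: d = 20.239 mm → contributes +16 853 867 mm⁴
  top plate: d = 151.24 mm → contributes +19 223 631 mm⁴
Total I = 57 088 964 mm⁴.

I_xx ≈ 5.71 × 10⁷ mm⁴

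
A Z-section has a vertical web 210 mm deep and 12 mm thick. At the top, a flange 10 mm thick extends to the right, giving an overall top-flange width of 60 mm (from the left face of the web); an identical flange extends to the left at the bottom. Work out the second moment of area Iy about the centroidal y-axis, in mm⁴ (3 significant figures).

Iy ≈ 1.08 × 10⁶ mm⁴

Split into non-overlapping primitives; take the origin at the lower-left of the bounding box.
Web: 12 × 210, A = 2 520 mm², x = 54 mm, Ī = 30 240 mm⁴.
Top flange (beyond web): 48 × 10, A = 480 mm², x = 84 mm, Ī = 92 160 mm⁴.
Bottom flange (beyond web): 48 × 10, A = 480 mm², x = 24 mm, Ī = 92 160 mm⁴.
Centroid: x̄ = ΣA·x / ΣA = 54 mm.
Transfer each piece to the centroidal y-axis using Ī + A·d² with d = x − 54:
  web: d = 0 mm → contributes +30 240 mm⁴
  top flange (beyond web): d = 30 mm → contributes +524 160 mm⁴
  bottom flange (beyond web): d = -30 mm → contributes +524 160 mm⁴
Total I = 1 078 560 mm⁴.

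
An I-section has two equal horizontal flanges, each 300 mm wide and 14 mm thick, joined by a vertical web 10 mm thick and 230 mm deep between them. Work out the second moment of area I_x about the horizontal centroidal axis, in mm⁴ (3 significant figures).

Decompose the section into non-overlapping parts with the origin at the bottom-left of its bounding rectangle.
Bottom flange: 300 × 14, A = 4 200 mm², y = 7 mm, Ī = 68 600 mm⁴.
Web: 10 × 230, A = 2 300 mm², y = 129 mm, Ī = 10 139 167 mm⁴.
Top flange: 300 × 14, A = 4 200 mm², y = 251 mm, Ī = 68 600 mm⁴.
By symmetry the centroid is at mid-height, ȳ = 129 mm.
Transfer each piece to the horizontal centroidal axis using Ī + A·d² with d = y − 129:
  bottom flange: d = -122 mm → contributes +62 581 400 mm⁴
  web: d = 0 mm → contributes +10 139 167 mm⁴
  top flange: d = 122 mm → contributes +62 581 400 mm⁴
Total I = 135 301 967 mm⁴.

I_x ≈ 1.35 × 10⁸ mm⁴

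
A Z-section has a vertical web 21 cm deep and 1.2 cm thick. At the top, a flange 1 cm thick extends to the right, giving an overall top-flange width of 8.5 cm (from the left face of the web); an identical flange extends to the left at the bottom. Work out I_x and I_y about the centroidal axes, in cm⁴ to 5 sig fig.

I_x ≈ 2387.3 cm⁴, I_y ≈ 331.57 cm⁴

Treat the section as a set of non-overlapping primitives; coordinates are from the bounding-box lower-left.
Web: 1.2 × 21, A = 25.2 cm², y = 10.5 cm, Ī = 926.1 cm⁴.
Top flange (beyond web): 7.3 × 1, A = 7.3 cm², y = 20.5 cm, Ī = 0.6083333 cm⁴.
Bottom flange (beyond web): 7.3 × 1, A = 7.3 cm², y = 0.5 cm, Ī = 0.6083333 cm⁴.
Centroid: ȳ = ΣA·y / ΣA = 10.5 cm.
Transfer each piece to the centroidal x-axis using Ī + A·d² with d = y − 10.5:
  web: d = 0 cm → contributes +926.1 cm⁴
  top flange (beyond web): d = 10 cm → contributes +730.6083 cm⁴
  bottom flange (beyond web): d = -10 cm → contributes +730.6083 cm⁴
Total I = 2387.317 cm⁴.
For the y-axis: x̄ = 7.9 cm.
Repeating about the centroidal y-axis gives I_y = 331.5727 cm⁴.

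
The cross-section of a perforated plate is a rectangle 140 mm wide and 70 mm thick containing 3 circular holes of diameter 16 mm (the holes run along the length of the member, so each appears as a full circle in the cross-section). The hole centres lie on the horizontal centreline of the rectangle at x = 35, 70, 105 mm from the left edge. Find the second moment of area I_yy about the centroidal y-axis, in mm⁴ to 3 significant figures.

I_yy ≈ 1.55 × 10⁷ mm⁴

Decompose the section into non-overlapping parts with the origin at the bottom-left of its bounding rectangle.
Plate: 140 × 70, A = 9 800 mm², x = 70 mm, Ī = 16 006 667 mm⁴.
Hole 1 (subtracted): ⌀16, A = 201.06 mm², x = 35 mm, Ī = 3 217 mm⁴.
Hole 2 (subtracted): ⌀16, A = 201.06 mm², x = 70 mm, Ī = 3 217 mm⁴.
Hole 3 (subtracted): ⌀16, A = 201.06 mm², x = 105 mm, Ī = 3 217 mm⁴.
By symmetry the centroid is at mid-width, x̄ = 70 mm.
Transfer each piece to the centroidal y-axis using Ī + A·d² with d = x − 70:
  plate: d = 0 mm → contributes +16 006 667 mm⁴
  hole 1: d = -35 mm → contributes −249 518 mm⁴
  hole 2: d = 0 mm → contributes −3 217 mm⁴
  hole 3: d = 35 mm → contributes −249 518 mm⁴
Total I = 15 504 414 mm⁴.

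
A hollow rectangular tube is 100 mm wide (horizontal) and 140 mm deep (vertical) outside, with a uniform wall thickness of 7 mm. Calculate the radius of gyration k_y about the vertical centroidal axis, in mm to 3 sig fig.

Decompose the section into non-overlapping parts with the origin at the bottom-left of its bounding rectangle.
Outer rectangle: 100 × 140, A = 14 000 mm², x = 50 mm, Ī = 11 666 667 mm⁴.
Inner void (subtracted): 86 × 126, A = 10 836 mm², x = 50 mm, Ī = 6 678 588 mm⁴.
By symmetry the centroid is at mid-width, x̄ = 50 mm.
All pieces are centred on the vertical centroidal axis, so I = ΣĪ (holes subtracted) = 4 988 079 mm⁴.
Radius of gyration: k = √(I/A) = √(4 988 079 / 3 164) = 39.705 mm.

k_y ≈ 39.7 mm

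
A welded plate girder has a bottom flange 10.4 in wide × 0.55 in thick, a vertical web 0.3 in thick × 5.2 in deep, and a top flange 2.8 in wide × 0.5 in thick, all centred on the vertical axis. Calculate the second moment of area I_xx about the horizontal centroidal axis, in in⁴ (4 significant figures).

Treat the section as a set of non-overlapping primitives; coordinates are from the bounding-box lower-left.
Bottom plate: 10.4 × 0.55, A = 5.72 in², y = 0.275 in, Ī = 0.144192 in⁴.
Web plate: 0.3 × 5.2, A = 1.56 in², y = 3.15 in, Ī = 3.5152 in⁴.
Top plate: 2.8 × 0.5, A = 1.4 in², y = 6 in, Ī = 0.0291667 in⁴.
Centroid: ȳ = ΣA·y / ΣA = 1.71509 in.
Transfer each piece to the horizontal centroidal axis using Ī + A·d² with d = y − 1.71509:
  bottom plate: d = -1.44009 in → contributes +12.0067 in⁴
  web plate: d = 1.43491 in → contributes +6.72718 in⁴
  top plate: d = 4.28491 in → contributes +25.7338 in⁴
Total I = 44.4677 in⁴.

I_xx ≈ 44.47 in⁴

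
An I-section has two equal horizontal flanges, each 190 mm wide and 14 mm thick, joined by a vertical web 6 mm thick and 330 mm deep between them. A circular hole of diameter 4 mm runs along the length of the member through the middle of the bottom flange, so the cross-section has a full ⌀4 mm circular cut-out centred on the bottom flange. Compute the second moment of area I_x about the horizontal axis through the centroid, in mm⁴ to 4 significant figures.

Treat the section as a set of non-overlapping primitives; coordinates are from the bounding-box lower-left.
Bottom flange: 190 × 14, A = 2 660 mm², y = 7 mm, Ī = 43446.7 mm⁴.
Web: 6 × 330, A = 1 980 mm², y = 179 mm, Ī = 17 968 500 mm⁴.
Top flange: 190 × 14, A = 2 660 mm², y = 351 mm, Ī = 43446.7 mm⁴.
Hole (subtracted): ⌀4, A = 12.5664 mm², y = 7 mm, Ī = 12.5664 mm⁴.
Centroid: ȳ = ΣA·y / ΣA = 179.297 mm.
Transfer each piece to the horizontal axis through the centroid using Ī + A·d² with d = y − 179.297:
  bottom flange: d = -172.297 mm → contributes +79 008 517 mm⁴
  web: d = -0.296595 mm → contributes +17 968 674 mm⁴
  top flange: d = 171.703 mm → contributes +78 465 724 mm⁴
  hole: d = -172.297 mm → contributes −373 059 mm⁴
Total I = 175 069 856 mm⁴.

I_x ≈ 1.751 × 10⁸ mm⁴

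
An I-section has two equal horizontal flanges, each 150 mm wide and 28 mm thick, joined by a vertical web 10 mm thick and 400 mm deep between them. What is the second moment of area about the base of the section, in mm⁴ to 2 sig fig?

Break the section into simple shapes (no overlaps), measuring from the bottom-left corner of the bounding box.
Bottom flange: 150 × 28, A = 4 200 mm², y = 14 mm, Ī = 274 400 mm⁴.
Web: 10 × 400, A = 4 000 mm², y = 228 mm, Ī = 53 333 333 mm⁴.
Top flange: 150 × 28, A = 4 200 mm², y = 442 mm, Ī = 274 400 mm⁴.
Transfer each piece to a horizontal axis along the bottom face using Ī + A·d² with d = y − 0:
  bottom flange: d = 14 mm → contributes +1 097 600 mm⁴
  web: d = 228 mm → contributes +261 269 333 mm⁴
  top flange: d = 442 mm → contributes +820 803 200 mm⁴
Total I = 1 083 170 133 mm⁴.

I_base ≈ 1.1 × 10⁹ mm⁴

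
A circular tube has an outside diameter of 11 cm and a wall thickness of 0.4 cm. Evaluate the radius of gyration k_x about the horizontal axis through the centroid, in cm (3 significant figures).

Break the section into simple shapes (no overlaps), measuring from the bottom-left corner of the bounding box.
Outer circle: ⌀11, A = 95.033 cm², y = 5.5 cm, Ī = 718.69 cm⁴.
Bore (subtracted): ⌀10.2, A = 81.713 cm², y = 5.5 cm, Ī = 531.34 cm⁴.
By symmetry the centroid is at mid-height, ȳ = 5.5 cm.
All pieces are centred on the horizontal axis through the centroid, so I = ΣĪ (holes subtracted) = 187.35 cm⁴.
Radius of gyration: k = √(I/A) = √(187.35 / 13.32) = 3.7503 cm.

k_x ≈ 3.75 cm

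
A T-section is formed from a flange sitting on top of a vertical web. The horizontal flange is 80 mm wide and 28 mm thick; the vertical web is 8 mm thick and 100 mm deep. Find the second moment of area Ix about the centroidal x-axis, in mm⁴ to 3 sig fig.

Treat the section as a set of non-overlapping primitives; coordinates are from the bounding-box lower-left.
Flange: 80 × 28, A = 2 240 mm², y = 114 mm, Ī = 146 347 mm⁴.
Web: 8 × 100, A = 800 mm², y = 50 mm, Ī = 666 667 mm⁴.
Centroid: ȳ = ΣA·y / ΣA = 97.158 mm.
Transfer each piece to the centroidal x-axis using Ī + A·d² with d = y − 97.158:
  flange: d = 16.842 mm → contributes +781 737 mm⁴
  web: d = -47.158 mm → contributes +2 445 760 mm⁴
Total I = 3 227 498 mm⁴.

Ix ≈ 3.23 × 10⁶ mm⁴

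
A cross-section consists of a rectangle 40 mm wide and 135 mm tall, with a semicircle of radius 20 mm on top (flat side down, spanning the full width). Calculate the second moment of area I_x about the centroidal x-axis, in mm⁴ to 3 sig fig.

Split into non-overlapping primitives; take the origin at the lower-left of the bounding box.
Rectangular body: 40 × 135, A = 5 400 mm², y = 67.5 mm, Ī = 8 201 250 mm⁴.
Semicircular cap: semicircle r = 20, A = 628.32 mm², y = 143.49 mm, Ī = 17 561 mm⁴.
Centroid: ȳ = ΣA·y / ΣA = 75.42 mm.
Transfer each piece to the centroidal x-axis using Ī + A·d² with d = y − 75.42:
  rectangular body: d = -7.9201 mm → contributes +8 539 980 mm⁴
  semicircular cap: d = 68.068 mm → contributes +2 928 734 mm⁴
Total I = 11 468 715 mm⁴.

I_x ≈ 1.15 × 10⁷ mm⁴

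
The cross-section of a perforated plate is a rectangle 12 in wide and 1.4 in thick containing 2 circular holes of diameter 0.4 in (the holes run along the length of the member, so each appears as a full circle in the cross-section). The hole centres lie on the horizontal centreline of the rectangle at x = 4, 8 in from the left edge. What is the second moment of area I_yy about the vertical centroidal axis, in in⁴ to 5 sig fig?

I_yy ≈ 200.59 in⁴

Split into non-overlapping primitives; take the origin at the lower-left of the bounding box.
Plate: 12 × 1.4, A = 16.8 in², x = 6 in, Ī = 201.6 in⁴.
Hole 1 (subtracted): ⌀0.4, A = 0.1256637 in², x = 4 in, Ī = 0.001256637 in⁴.
Hole 2 (subtracted): ⌀0.4, A = 0.1256637 in², x = 8 in, Ī = 0.001256637 in⁴.
By symmetry the centroid is at mid-width, x̄ = 6 in.
Transfer each piece to the vertical centroidal axis using Ī + A·d² with d = x − 6:
  plate: d = 0 in → contributes +201.6 in⁴
  hole 1: d = -2 in → contributes −0.5039115 in⁴
  hole 2: d = 2 in → contributes −0.5039115 in⁴
Total I = 200.5922 in⁴.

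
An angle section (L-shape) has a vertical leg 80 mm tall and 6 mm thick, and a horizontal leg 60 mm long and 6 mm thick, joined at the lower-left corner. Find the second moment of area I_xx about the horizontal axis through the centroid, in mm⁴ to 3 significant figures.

Split into non-overlapping primitives; take the origin at the lower-left of the bounding box.
Vertical leg: 6 × 80, A = 480 mm², y = 40 mm, Ī = 256 000 mm⁴.
Horizontal leg (remainder): 54 × 6, A = 324 mm², y = 3 mm, Ī = 972 mm⁴.
Centroid: ȳ = ΣA·y / ΣA = 25.09 mm.
Transfer each piece to the horizontal axis through the centroid using Ī + A·d² with d = y − 25.09:
  vertical leg: d = 14.91 mm → contributes +362 714 mm⁴
  horizontal leg (remainder): d = -22.09 mm → contributes +159 067 mm⁴
Total I = 521 782 mm⁴.

I_xx ≈ 5.22 × 10⁵ mm⁴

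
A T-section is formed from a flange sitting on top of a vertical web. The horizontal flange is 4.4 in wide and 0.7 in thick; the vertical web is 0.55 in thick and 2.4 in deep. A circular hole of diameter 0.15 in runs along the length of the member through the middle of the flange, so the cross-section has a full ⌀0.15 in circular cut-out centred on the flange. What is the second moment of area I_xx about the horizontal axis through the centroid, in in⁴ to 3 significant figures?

I_xx ≈ 2.98 in⁴

Treat the section as a set of non-overlapping primitives; coordinates are from the bounding-box lower-left.
Flange: 4.4 × 0.7, A = 3.08 in², y = 2.75 in, Ī = 0.12577 in⁴.
Web: 0.55 × 2.4, A = 1.32 in², y = 1.2 in, Ī = 0.6336 in⁴.
Hole (subtracted): ⌀0.15, A = 0.017671 in², y = 2.75 in, Ī = 0.00002485 in⁴.
Centroid: ȳ = ΣA·y / ΣA = 2.2831 in.
Transfer each piece to the horizontal axis through the centroid using Ī + A·d² with d = y − 2.2831:
  flange: d = 0.46688 in → contributes +0.79712 in⁴
  web: d = -1.0831 in → contributes +2.1822 in⁴
  hole: d = 0.46688 in → contributes −0.0038767 in⁴
Total I = 2.9754 in⁴.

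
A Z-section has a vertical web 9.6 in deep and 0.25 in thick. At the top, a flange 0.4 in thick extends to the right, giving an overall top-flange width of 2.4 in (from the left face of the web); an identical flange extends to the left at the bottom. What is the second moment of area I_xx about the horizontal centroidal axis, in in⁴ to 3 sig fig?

Break the section into simple shapes (no overlaps), measuring from the bottom-left corner of the bounding box.
Web: 0.25 × 9.6, A = 2.4 in², y = 4.8 in, Ī = 18.432 in⁴.
Top flange (beyond web): 2.15 × 0.4, A = 0.86 in², y = 9.4 in, Ī = 0.011467 in⁴.
Bottom flange (beyond web): 2.15 × 0.4, A = 0.86 in², y = 0.2 in, Ī = 0.011467 in⁴.
Centroid: ȳ = ΣA·y / ΣA = 4.8 in.
Transfer each piece to the horizontal centroidal axis using Ī + A·d² with d = y − 4.8:
  web: d = 0 in → contributes +18.432 in⁴
  top flange (beyond web): d = 4.6 in → contributes +18.209 in⁴
  bottom flange (beyond web): d = -4.6 in → contributes +18.209 in⁴
Total I = 54.85 in⁴.

I_xx ≈ 54.9 in⁴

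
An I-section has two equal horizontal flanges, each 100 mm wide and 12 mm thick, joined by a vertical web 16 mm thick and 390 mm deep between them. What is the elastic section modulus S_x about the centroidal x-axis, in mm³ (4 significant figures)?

S_x ≈ 8.506 × 10⁵ mm³

Split into non-overlapping primitives; take the origin at the lower-left of the bounding box.
Bottom flange: 100 × 12, A = 1 200 mm², y = 6 mm, Ī = 14 400 mm⁴.
Web: 16 × 390, A = 6 240 mm², y = 207 mm, Ī = 79 092 000 mm⁴.
Top flange: 100 × 12, A = 1 200 mm², y = 408 mm, Ī = 14 400 mm⁴.
By symmetry the centroid is at mid-height, ȳ = 207 mm.
Transfer each piece to the centroidal x-axis using Ī + A·d² with d = y − 207:
  bottom flange: d = -201 mm → contributes +48 495 600 mm⁴
  web: d = 0 mm → contributes +79 092 000 mm⁴
  top flange: d = 201 mm → contributes +48 495 600 mm⁴
Total I = 176 083 200 mm⁴.
Extreme fibre distance c = 207 mm; S = I/c = 850 643 mm³.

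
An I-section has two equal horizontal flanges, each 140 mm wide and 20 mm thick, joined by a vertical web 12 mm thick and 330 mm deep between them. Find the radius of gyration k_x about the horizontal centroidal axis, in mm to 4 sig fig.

Decompose the section into non-overlapping parts with the origin at the bottom-left of its bounding rectangle.
Bottom flange: 140 × 20, A = 2 800 mm², y = 10 mm, Ī = 93333.3 mm⁴.
Web: 12 × 330, A = 3 960 mm², y = 185 mm, Ī = 35 937 000 mm⁴.
Top flange: 140 × 20, A = 2 800 mm², y = 360 mm, Ī = 93333.3 mm⁴.
By symmetry the centroid is at mid-height, ȳ = 185 mm.
Transfer each piece to the horizontal centroidal axis using Ī + A·d² with d = y − 185:
  bottom flange: d = -175 mm → contributes +85 843 333 mm⁴
  web: d = 0 mm → contributes +35 937 000 mm⁴
  top flange: d = 175 mm → contributes +85 843 333 mm⁴
Total I = 207 623 667 mm⁴.
Radius of gyration: k = √(I/A) = √(207 623 667 / 9 560) = 147.37 mm.

k_x ≈ 147.4 mm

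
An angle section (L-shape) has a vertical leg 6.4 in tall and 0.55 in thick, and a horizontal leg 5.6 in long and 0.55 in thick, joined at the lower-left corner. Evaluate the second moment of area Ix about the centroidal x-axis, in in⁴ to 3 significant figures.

Decompose the section into non-overlapping parts with the origin at the bottom-left of its bounding rectangle.
Vertical leg: 0.55 × 6.4, A = 3.52 in², y = 3.2 in, Ī = 12.015 in⁴.
Horizontal leg (remainder): 5.05 × 0.55, A = 2.7775 in², y = 0.275 in, Ī = 0.070016 in⁴.
Centroid: ȳ = ΣA·y / ΣA = 1.9099 in.
Transfer each piece to the centroidal x-axis using Ī + A·d² with d = y − 1.9099:
  vertical leg: d = 1.2901 in → contributes +17.873 in⁴
  horizontal leg (remainder): d = -1.6349 in → contributes +7.4943 in⁴
Total I = 25.367 in⁴.

Ix ≈ 25.4 in⁴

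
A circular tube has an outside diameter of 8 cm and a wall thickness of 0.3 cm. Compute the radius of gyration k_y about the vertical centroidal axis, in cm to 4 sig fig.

k_y ≈ 2.724 cm

Split into non-overlapping primitives; take the origin at the lower-left of the bounding box.
Outer circle: ⌀8, A = 50.2655 cm², x = 4 cm, Ī = 201.062 cm⁴.
Bore (subtracted): ⌀7.4, A = 43.0084 cm², x = 4 cm, Ī = 147.196 cm⁴.
By symmetry the centroid is at mid-width, x̄ = 4 cm.
All pieces are centred on the vertical centroidal axis, so I = ΣĪ (holes subtracted) = 53.8657 cm⁴.
Radius of gyration: k = √(I/A) = √(53.8657 / 7.25708) = 2.72443 cm.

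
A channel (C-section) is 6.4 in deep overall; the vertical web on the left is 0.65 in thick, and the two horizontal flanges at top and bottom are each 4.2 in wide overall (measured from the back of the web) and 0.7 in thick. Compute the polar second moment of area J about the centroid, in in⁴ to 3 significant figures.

Decompose the section into non-overlapping parts with the origin at the bottom-left of its bounding rectangle.
Web: 0.65 × 6.4, A = 4.16 in², y = 3.2 in, Ī = 14.199 in⁴.
Top flange (beyond web): 3.55 × 0.7, A = 2.485 in², y = 6.05 in, Ī = 0.10147 in⁴.
Bottom flange (beyond web): 3.55 × 0.7, A = 2.485 in², y = 0.35 in, Ī = 0.10147 in⁴.
By symmetry the centroid is at mid-height, ȳ = 3.2 in.
Transfer each piece to the centroidal x-axis using Ī + A·d² with d = y − 3.2:
  web: d = 0 in → contributes +14.199 in⁴
  top flange (beyond web): d = 2.85 in → contributes +20.286 in⁴
  bottom flange (beyond web): d = -2.85 in → contributes +20.286 in⁴
Total I = 54.771 in⁴.
For the y-axis: x̄ = 1.4682 in.
Repeating about the centroidal y-axis gives I_y = 15.353 in⁴.
Polar second moment: J = I_x + I_y = 70.124 in⁴.

J ≈ 70.1 in⁴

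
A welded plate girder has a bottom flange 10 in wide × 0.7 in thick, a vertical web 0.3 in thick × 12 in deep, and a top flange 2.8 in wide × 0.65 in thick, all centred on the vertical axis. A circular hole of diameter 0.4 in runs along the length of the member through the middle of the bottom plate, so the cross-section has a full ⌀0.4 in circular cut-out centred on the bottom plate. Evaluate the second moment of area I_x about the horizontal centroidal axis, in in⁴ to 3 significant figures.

Treat the section as a set of non-overlapping primitives; coordinates are from the bounding-box lower-left.
Bottom plate: 10 × 0.7, A = 7 in², y = 0.35 in, Ī = 0.28583 in⁴.
Web plate: 0.3 × 12, A = 3.6 in², y = 6.7 in, Ī = 43.2 in⁴.
Top plate: 2.8 × 0.65, A = 1.82 in², y = 13.025 in, Ī = 0.064079 in⁴.
Hole (subtracted): ⌀0.4, A = 0.12566 in², y = 0.35 in, Ī = 0.0012566 in⁴.
Centroid: ȳ = ΣA·y / ΣA = 4.0857 in.
Transfer each piece to the horizontal centroidal axis using Ī + A·d² with d = y − 4.0857:
  bottom plate: d = -3.7357 in → contributes +97.976 in⁴
  web plate: d = 2.6143 in → contributes +67.804 in⁴
  top plate: d = 8.9393 in → contributes +145.5 in⁴
  hole: d = -3.7357 in → contributes −1.755 in⁴
Total I = 309.53 in⁴.

I_x ≈ 310 in⁴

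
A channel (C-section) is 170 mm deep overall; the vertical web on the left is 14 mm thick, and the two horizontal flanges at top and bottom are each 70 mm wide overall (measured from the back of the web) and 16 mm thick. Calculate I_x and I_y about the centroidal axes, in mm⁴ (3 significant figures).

Treat the section as a set of non-overlapping primitives; coordinates are from the bounding-box lower-left.
Web: 14 × 170, A = 2 380 mm², y = 85 mm, Ī = 5 731 833 mm⁴.
Top flange (beyond web): 56 × 16, A = 896 mm², y = 162 mm, Ī = 19 115 mm⁴.
Bottom flange (beyond web): 56 × 16, A = 896 mm², y = 8 mm, Ī = 19 115 mm⁴.
By symmetry the centroid is at mid-height, ȳ = 85 mm.
Transfer each piece to the centroidal x-axis using Ī + A·d² with d = y − 85:
  web: d = 0 mm → contributes +5 731 833 mm⁴
  top flange (beyond web): d = 77 mm → contributes +5 331 499 mm⁴
  bottom flange (beyond web): d = -77 mm → contributes +5 331 499 mm⁴
Total I = 16 394 831 mm⁴.
For the y-axis: x̄ = 22.034 mm.
Repeating about the centroidal y-axis gives I_y = 1 759 478 mm⁴.

I_x ≈ 1.64 × 10⁷ mm⁴, I_y ≈ 1.76 × 10⁶ mm⁴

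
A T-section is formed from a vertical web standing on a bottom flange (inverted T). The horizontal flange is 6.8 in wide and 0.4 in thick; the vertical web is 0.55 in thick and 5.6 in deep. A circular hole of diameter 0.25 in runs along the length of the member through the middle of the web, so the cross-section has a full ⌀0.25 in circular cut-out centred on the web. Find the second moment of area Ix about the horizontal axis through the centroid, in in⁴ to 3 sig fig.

Ix ≈ 21.0 in⁴

Treat the section as a set of non-overlapping primitives; coordinates are from the bounding-box lower-left.
Flange: 6.8 × 0.4, A = 2.72 in², y = 0.2 in, Ī = 0.036267 in⁴.
Web: 0.55 × 5.6, A = 3.08 in², y = 3.2 in, Ī = 8.0491 in⁴.
Hole (subtracted): ⌀0.25, A = 0.049087 in², y = 3.2 in, Ī = 0.00019175 in⁴.
Centroid: ȳ = ΣA·y / ΣA = 1.7811 in.
Transfer each piece to the horizontal axis through the centroid using Ī + A·d² with d = y − 1.7811:
  flange: d = -1.5811 in → contributes +6.8359 in⁴
  web: d = 1.4189 in → contributes +14.25 in⁴
  hole: d = 1.4189 in → contributes −0.099019 in⁴
Total I = 20.987 in⁴.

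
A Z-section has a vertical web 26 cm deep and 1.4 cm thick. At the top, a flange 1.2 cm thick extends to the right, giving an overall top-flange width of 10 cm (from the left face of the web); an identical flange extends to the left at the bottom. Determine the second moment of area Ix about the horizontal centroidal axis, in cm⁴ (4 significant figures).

Ix ≈ 5227 cm⁴

Treat the section as a set of non-overlapping primitives; coordinates are from the bounding-box lower-left.
Web: 1.4 × 26, A = 36.4 cm², y = 13 cm, Ī = 2050.53 cm⁴.
Top flange (beyond web): 8.6 × 1.2, A = 10.32 cm², y = 25.4 cm, Ī = 1.2384 cm⁴.
Bottom flange (beyond web): 8.6 × 1.2, A = 10.32 cm², y = 0.6 cm, Ī = 1.2384 cm⁴.
Centroid: ȳ = ΣA·y / ΣA = 13 cm.
Transfer each piece to the horizontal centroidal axis using Ī + A·d² with d = y − 13:
  web: d = 0 cm → contributes +2050.53 cm⁴
  top flange (beyond web): d = 12.4 cm → contributes +1588.04 cm⁴
  bottom flange (beyond web): d = -12.4 cm → contributes +1588.04 cm⁴
Total I = 5226.62 cm⁴.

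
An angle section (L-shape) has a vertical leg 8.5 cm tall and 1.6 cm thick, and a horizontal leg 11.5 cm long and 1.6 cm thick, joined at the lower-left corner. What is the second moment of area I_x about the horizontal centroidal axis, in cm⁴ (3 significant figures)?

Decompose the section into non-overlapping parts with the origin at the bottom-left of its bounding rectangle.
Vertical leg: 1.6 × 8.5, A = 13.6 cm², y = 4.25 cm, Ī = 81.883 cm⁴.
Horizontal leg (remainder): 9.9 × 1.6, A = 15.84 cm², y = 0.8 cm, Ī = 3.3792 cm⁴.
Centroid: ȳ = ΣA·y / ΣA = 2.3938 cm.
Transfer each piece to the horizontal centroidal axis using Ī + A·d² with d = y − 2.3938:
  vertical leg: d = 1.8563 cm → contributes +128.74 cm⁴
  horizontal leg (remainder): d = -1.5938 cm → contributes +43.613 cm⁴
Total I = 172.36 cm⁴.

I_x ≈ 172 cm⁴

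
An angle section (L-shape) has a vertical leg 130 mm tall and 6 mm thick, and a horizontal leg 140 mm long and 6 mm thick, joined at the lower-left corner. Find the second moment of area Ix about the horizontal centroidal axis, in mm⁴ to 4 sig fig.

Ix ≈ 2.623 × 10⁶ mm⁴

Decompose the section into non-overlapping parts with the origin at the bottom-left of its bounding rectangle.
Vertical leg: 6 × 130, A = 780 mm², y = 65 mm, Ī = 1 098 500 mm⁴.
Horizontal leg (remainder): 134 × 6, A = 804 mm², y = 3 mm, Ī = 2 412 mm⁴.
Centroid: ȳ = ΣA·y / ΣA = 33.5303 mm.
Transfer each piece to the horizontal centroidal axis using Ī + A·d² with d = y − 33.5303:
  vertical leg: d = 31.4697 mm → contributes +1 870 967 mm⁴
  horizontal leg (remainder): d = -30.5303 mm → contributes +751 820 mm⁴
Total I = 2 622 787 mm⁴.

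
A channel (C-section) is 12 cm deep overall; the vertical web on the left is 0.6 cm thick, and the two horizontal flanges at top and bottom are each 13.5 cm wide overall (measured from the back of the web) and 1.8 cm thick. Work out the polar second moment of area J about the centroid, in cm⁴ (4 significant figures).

J ≈ 2235 cm⁴

Split into non-overlapping primitives; take the origin at the lower-left of the bounding box.
Web: 0.6 × 12, A = 7.2 cm², y = 6 cm, Ī = 86.4 cm⁴.
Top flange (beyond web): 12.9 × 1.8, A = 23.22 cm², y = 11.1 cm, Ī = 6.2694 cm⁴.
Bottom flange (beyond web): 12.9 × 1.8, A = 23.22 cm², y = 0.9 cm, Ī = 6.2694 cm⁴.
By symmetry the centroid is at mid-height, ȳ = 6 cm.
Transfer each piece to the centroidal x-axis using Ī + A·d² with d = y − 6:
  web: d = 0 cm → contributes +86.4 cm⁴
  top flange (beyond web): d = 5.1 cm → contributes +610.222 cm⁴
  bottom flange (beyond web): d = -5.1 cm → contributes +610.222 cm⁴
Total I = 1306.84 cm⁴.
For the y-axis: x̄ = 6.14396 cm.
Repeating about the centroidal y-axis gives I_y = 928.239 cm⁴.
Polar second moment: J = I_x + I_y = 2235.08 cm⁴.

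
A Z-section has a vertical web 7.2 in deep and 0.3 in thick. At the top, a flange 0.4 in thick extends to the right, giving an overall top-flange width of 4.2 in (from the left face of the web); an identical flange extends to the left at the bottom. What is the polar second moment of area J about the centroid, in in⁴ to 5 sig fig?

Decompose the section into non-overlapping parts with the origin at the bottom-left of its bounding rectangle.
Web: 0.3 × 7.2, A = 2.16 in², y = 3.6 in, Ī = 9.3312 in⁴.
Top flange (beyond web): 3.9 × 0.4, A = 1.56 in², y = 7 in, Ī = 0.0208 in⁴.
Bottom flange (beyond web): 3.9 × 0.4, A = 1.56 in², y = 0.2 in, Ī = 0.0208 in⁴.
Centroid: ȳ = ΣA·y / ΣA = 3.6 in.
Transfer each piece to the centroidal x-axis using Ī + A·d² with d = y − 3.6:
  web: d = 0 in → contributes +9.3312 in⁴
  top flange (beyond web): d = 3.4 in → contributes +18.0544 in⁴
  bottom flange (beyond web): d = -3.4 in → contributes +18.0544 in⁴
Total I = 45.44 in⁴.
For the y-axis: x̄ = 4.05 in.
Repeating about the centroidal y-axis gives I_y = 17.73 in⁴.
Polar second moment: J = I_x + I_y = 63.17 in⁴.

J ≈ 63.170 in⁴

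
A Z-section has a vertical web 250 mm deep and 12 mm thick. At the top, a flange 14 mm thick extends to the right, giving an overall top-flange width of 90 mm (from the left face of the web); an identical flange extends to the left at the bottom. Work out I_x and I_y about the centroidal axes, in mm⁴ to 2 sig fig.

Treat the section as a set of non-overlapping primitives; coordinates are from the bounding-box lower-left.
Web: 12 × 250, A = 3 000 mm², y = 125 mm, Ī = 15 625 000 mm⁴.
Top flange (beyond web): 78 × 14, A = 1 092 mm², y = 243 mm, Ī = 17 836 mm⁴.
Bottom flange (beyond web): 78 × 14, A = 1 092 mm², y = 7 mm, Ī = 17 836 mm⁴.
Centroid: ȳ = ΣA·y / ΣA = 125 mm.
Transfer each piece to the centroidal x-axis using Ī + A·d² with d = y − 125:
  web: d = 0 mm → contributes +15 625 000 mm⁴
  top flange (beyond web): d = 118 mm → contributes +15 222 844 mm⁴
  bottom flange (beyond web): d = -118 mm → contributes +15 222 844 mm⁴
Total I = 46 070 688 mm⁴.
For the y-axis: x̄ = 84 mm.
Repeating about the centroidal y-axis gives I_y = 5 565 888 mm⁴.

I_x ≈ 4.6 × 10⁷ mm⁴, I_y ≈ 5.6 × 10⁶ mm⁴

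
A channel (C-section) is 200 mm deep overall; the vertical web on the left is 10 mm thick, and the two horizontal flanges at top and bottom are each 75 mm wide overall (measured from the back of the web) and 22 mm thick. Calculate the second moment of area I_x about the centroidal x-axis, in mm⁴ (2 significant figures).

Split into non-overlapping primitives; take the origin at the lower-left of the bounding box.
Web: 10 × 200, A = 2 000 mm², y = 100 mm, Ī = 6 666 667 mm⁴.
Top flange (beyond web): 65 × 22, A = 1 430 mm², y = 189 mm, Ī = 57 677 mm⁴.
Bottom flange (beyond web): 65 × 22, A = 1 430 mm², y = 11 mm, Ī = 57 677 mm⁴.
By symmetry the centroid is at mid-height, ȳ = 100 mm.
Transfer each piece to the centroidal x-axis using Ī + A·d² with d = y − 100:
  web: d = 0 mm → contributes +6 666 667 mm⁴
  top flange (beyond web): d = 89 mm → contributes +11 384 707 mm⁴
  bottom flange (beyond web): d = -89 mm → contributes +11 384 707 mm⁴
Total I = 29 436 080 mm⁴.

I_x ≈ 2.9 × 10⁷ mm⁴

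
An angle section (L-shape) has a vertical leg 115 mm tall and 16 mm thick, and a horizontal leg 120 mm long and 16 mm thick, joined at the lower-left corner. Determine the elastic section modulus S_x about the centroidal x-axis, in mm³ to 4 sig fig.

Treat the section as a set of non-overlapping primitives; coordinates are from the bounding-box lower-left.
Vertical leg: 16 × 115, A = 1 840 mm², y = 57.5 mm, Ī = 2 027 833 mm⁴.
Horizontal leg (remainder): 104 × 16, A = 1 664 mm², y = 8 mm, Ī = 35498.7 mm⁴.
Centroid: ȳ = ΣA·y / ΣA = 33.9932 mm.
Transfer each piece to the centroidal x-axis using Ī + A·d² with d = y − 33.9932:
  vertical leg: d = 23.5068 mm → contributes +3 044 566 mm⁴
  horizontal leg (remainder): d = -25.9932 mm → contributes +1 159 770 mm⁴
Total I = 4 204 336 mm⁴.
Extreme fibre distance c = 81.0068 mm; S = I/c = 51 901 mm³.

S_x ≈ 5.190 × 10⁴ mm³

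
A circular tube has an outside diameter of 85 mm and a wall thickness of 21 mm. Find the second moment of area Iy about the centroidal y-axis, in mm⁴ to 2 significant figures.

Iy ≈ 2.4 × 10⁶ mm⁴

Split into non-overlapping primitives; take the origin at the lower-left of the bounding box.
Outer circle: ⌀85, A = 5 675 mm², x = 42.5 mm, Ī = 2 562 392 mm⁴.
Bore (subtracted): ⌀43, A = 1 452 mm², x = 42.5 mm, Ī = 167 820 mm⁴.
By symmetry the centroid is at mid-width, x̄ = 42.5 mm.
All pieces are centred on the centroidal y-axis, so I = ΣĪ (holes subtracted) = 2 394 572 mm⁴.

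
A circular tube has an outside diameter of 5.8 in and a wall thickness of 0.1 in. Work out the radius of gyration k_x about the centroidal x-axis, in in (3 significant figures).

Treat the section as a set of non-overlapping primitives; coordinates are from the bounding-box lower-left.
Outer circle: ⌀5.8, A = 26.421 in², y = 2.9 in, Ī = 55.55 in⁴.
Bore (subtracted): ⌀5.6, A = 24.63 in², y = 2.9 in, Ī = 48.275 in⁴.
By symmetry the centroid is at mid-height, ȳ = 2.9 in.
All pieces are centred on the centroidal x-axis, so I = ΣĪ (holes subtracted) = 7.2748 in⁴.
Radius of gyration: k = √(I/A) = √(7.2748 / 1.7907) = 2.0156 in.

k_x ≈ 2.02 in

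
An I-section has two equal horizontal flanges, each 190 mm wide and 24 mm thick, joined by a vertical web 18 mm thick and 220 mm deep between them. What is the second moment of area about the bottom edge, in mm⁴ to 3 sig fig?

Treat the section as a set of non-overlapping primitives; coordinates are from the bounding-box lower-left.
Bottom flange: 190 × 24, A = 4 560 mm², y = 12 mm, Ī = 218 880 mm⁴.
Web: 18 × 220, A = 3 960 mm², y = 134 mm, Ī = 15 972 000 mm⁴.
Top flange: 190 × 24, A = 4 560 mm², y = 256 mm, Ī = 218 880 mm⁴.
Transfer each piece to the base of the section using Ī + A·d² with d = y − 0:
  bottom flange: d = 12 mm → contributes +875 520 mm⁴
  web: d = 134 mm → contributes +87 077 760 mm⁴
  top flange: d = 256 mm → contributes +299 063 040 mm⁴
Total I = 387 016 320 mm⁴.

I_base ≈ 3.87 × 10⁸ mm⁴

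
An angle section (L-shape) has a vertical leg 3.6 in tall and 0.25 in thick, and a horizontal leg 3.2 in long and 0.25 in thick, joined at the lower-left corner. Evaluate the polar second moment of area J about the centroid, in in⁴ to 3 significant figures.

Break the section into simple shapes (no overlaps), measuring from the bottom-left corner of the bounding box.
Vertical leg: 0.25 × 3.6, A = 0.9 in², y = 1.8 in, Ī = 0.972 in⁴.
Horizontal leg (remainder): 2.95 × 0.25, A = 0.7375 in², y = 0.125 in, Ī = 0.0038411 in⁴.
Centroid: ȳ = ΣA·y / ΣA = 1.0456 in.
Transfer each piece to the centroidal x-axis using Ī + A·d² with d = y − 1.0456:
  vertical leg: d = 0.75439 in → contributes +1.4842 in⁴
  horizontal leg (remainder): d = -0.92061 in → contributes +0.62889 in⁴
Total I = 2.1131 in⁴.
For the y-axis: x̄ = 0.84561 in.
Repeating about the centroidal y-axis gives I_y = 1.5772 in⁴.
Polar second moment: J = I_x + I_y = 3.6903 in⁴.

J ≈ 3.69 in⁴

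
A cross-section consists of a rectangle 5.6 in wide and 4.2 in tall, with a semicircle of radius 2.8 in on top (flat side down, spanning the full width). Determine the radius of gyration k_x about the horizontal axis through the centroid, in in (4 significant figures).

Decompose the section into non-overlapping parts with the origin at the bottom-left of its bounding rectangle.
Rectangular body: 5.6 × 4.2, A = 23.52 in², y = 2.1 in, Ī = 34.5744 in⁴.
Semicircular cap: semicircle r = 2.8, A = 12.315 in², y = 5.38836 in, Ī = 6.74628 in⁴.
Centroid: ȳ = ΣA·y / ΣA = 3.23007 in.
Transfer each piece to the horizontal axis through the centroid using Ī + A·d² with d = y − 3.23007:
  rectangular body: d = -1.13007 in → contributes +64.611 in⁴
  semicircular cap: d = 2.15828 in → contributes +64.112 in⁴
Total I = 128.723 in⁴.
Radius of gyration: k = √(I/A) = √(128.723 / 35.835) = 1.89528 in.

k_x ≈ 1.895 in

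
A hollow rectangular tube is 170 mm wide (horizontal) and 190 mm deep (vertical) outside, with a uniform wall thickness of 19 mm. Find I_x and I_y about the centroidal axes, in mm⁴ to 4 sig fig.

Split into non-overlapping primitives; take the origin at the lower-left of the bounding box.
Outer rectangle: 170 × 190, A = 32 300 mm², y = 95 mm, Ī = 97 169 167 mm⁴.
Inner void (subtracted): 132 × 152, A = 20 064 mm², y = 95 mm, Ī = 38 629 888 mm⁴.
By symmetry the centroid is at mid-height, ȳ = 95 mm.
All pieces are centred on the centroidal x-axis, so I = ΣĪ (holes subtracted) = 58 539 279 mm⁴.
Repeating about the centroidal y-axis gives I_y = 48 656 239 mm⁴.

I_x ≈ 5.854 × 10⁷ mm⁴, I_y ≈ 4.866 × 10⁷ mm⁴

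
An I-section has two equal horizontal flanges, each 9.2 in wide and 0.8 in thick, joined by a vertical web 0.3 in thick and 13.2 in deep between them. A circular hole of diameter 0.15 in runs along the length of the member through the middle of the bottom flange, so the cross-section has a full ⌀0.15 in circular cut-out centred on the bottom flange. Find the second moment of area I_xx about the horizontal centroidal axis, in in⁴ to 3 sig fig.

Split into non-overlapping primitives; take the origin at the lower-left of the bounding box.
Bottom flange: 9.2 × 0.8, A = 7.36 in², y = 0.4 in, Ī = 0.39253 in⁴.
Web: 0.3 × 13.2, A = 3.96 in², y = 7.4 in, Ī = 57.499 in⁴.
Top flange: 9.2 × 0.8, A = 7.36 in², y = 14.4 in, Ī = 0.39253 in⁴.
Hole (subtracted): ⌀0.15, A = 0.017671 in², y = 0.4 in, Ī = 0.00002485 in⁴.
Centroid: ȳ = ΣA·y / ΣA = 7.4066 in.
Transfer each piece to the horizontal centroidal axis using Ī + A·d² with d = y − 7.4066:
  bottom flange: d = -7.0066 in → contributes +361.72 in⁴
  web: d = -0.0066283 in → contributes +57.499 in⁴
  top flange: d = 6.9934 in → contributes +360.35 in⁴
  hole: d = -7.0066 in → contributes −0.86757 in⁴
Total I = 778.7 in⁴.

I_xx ≈ 779 in⁴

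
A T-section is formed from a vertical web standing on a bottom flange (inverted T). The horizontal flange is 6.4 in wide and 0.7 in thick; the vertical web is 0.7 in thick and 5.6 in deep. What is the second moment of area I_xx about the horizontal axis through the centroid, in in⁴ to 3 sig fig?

Split into non-overlapping primitives; take the origin at the lower-left of the bounding box.
Flange: 6.4 × 0.7, A = 4.48 in², y = 0.35 in, Ī = 0.18293 in⁴.
Web: 0.7 × 5.6, A = 3.92 in², y = 3.5 in, Ī = 10.244 in⁴.
Centroid: ȳ = ΣA·y / ΣA = 1.82 in.
Transfer each piece to the horizontal axis through the centroid using Ī + A·d² with d = y − 1.82:
  flange: d = -1.47 in → contributes +9.8638 in⁴
  web: d = 1.68 in → contributes +21.308 in⁴
Total I = 31.172 in⁴.

I_xx ≈ 31.2 in⁴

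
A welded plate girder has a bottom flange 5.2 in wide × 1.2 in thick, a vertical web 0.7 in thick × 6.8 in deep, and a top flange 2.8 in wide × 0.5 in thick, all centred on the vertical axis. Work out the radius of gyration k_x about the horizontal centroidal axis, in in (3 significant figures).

Treat the section as a set of non-overlapping primitives; coordinates are from the bounding-box lower-left.
Bottom plate: 5.2 × 1.2, A = 6.24 in², y = 0.6 in, Ī = 0.7488 in⁴.
Web plate: 0.7 × 6.8, A = 4.76 in², y = 4.6 in, Ī = 18.342 in⁴.
Top plate: 2.8 × 0.5, A = 1.4 in², y = 8.25 in, Ī = 0.029167 in⁴.
Centroid: ȳ = ΣA·y / ΣA = 2.9992 in.
Transfer each piece to the horizontal centroidal axis using Ī + A·d² with d = y − 2.9992:
  bottom plate: d = -2.3992 in → contributes +36.667 in⁴
  web plate: d = 1.6008 in → contributes +30.54 in⁴
  top plate: d = 5.2508 in → contributes +38.629 in⁴
Total I = 105.84 in⁴.
Radius of gyration: k = √(I/A) = √(105.84 / 12.4) = 2.9215 in.

k_x ≈ 2.92 in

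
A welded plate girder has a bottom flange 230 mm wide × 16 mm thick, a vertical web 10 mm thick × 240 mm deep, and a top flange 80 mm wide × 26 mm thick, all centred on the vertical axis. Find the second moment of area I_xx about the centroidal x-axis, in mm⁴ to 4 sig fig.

Treat the section as a set of non-overlapping primitives; coordinates are from the bounding-box lower-left.
Bottom plate: 230 × 16, A = 3 680 mm², y = 8 mm, Ī = 78506.7 mm⁴.
Web plate: 10 × 240, A = 2 400 mm², y = 136 mm, Ī = 11 520 000 mm⁴.
Top plate: 80 × 26, A = 2 080 mm², y = 269 mm, Ī = 117 173 mm⁴.
Centroid: ȳ = ΣA·y / ΣA = 112.176 mm.
Transfer each piece to the centroidal x-axis using Ī + A·d² with d = y − 112.176:
  bottom plate: d = -104.176 mm → contributes +40 016 579 mm⁴
  web plate: d = 23.8235 mm → contributes +12 882 145 mm⁴
  top plate: d = 156.824 mm → contributes +51 271 902 mm⁴
Total I = 104 170 626 mm⁴.

I_xx ≈ 1.042 × 10⁸ mm⁴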